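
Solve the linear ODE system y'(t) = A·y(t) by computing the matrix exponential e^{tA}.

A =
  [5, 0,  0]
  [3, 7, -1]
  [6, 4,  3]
e^{tA} =
  [exp(5*t), 0, 0]
  [3*t*exp(5*t), 2*t*exp(5*t) + exp(5*t), -t*exp(5*t)]
  [6*t*exp(5*t), 4*t*exp(5*t), -2*t*exp(5*t) + exp(5*t)]

Strategy: write A = P · J · P⁻¹ where J is a Jordan canonical form, so e^{tA} = P · e^{tJ} · P⁻¹, and e^{tJ} can be computed block-by-block.

A has Jordan form
J =
  [5, 1, 0]
  [0, 5, 0]
  [0, 0, 5]
(up to reordering of blocks).

Per-block formulas:
  For a 2×2 Jordan block J_2(5): exp(t · J_2(5)) = e^(5t)·(I + t·N), where N is the 2×2 nilpotent shift.
  For a 1×1 block at λ = 5: exp(t · [5]) = [e^(5t)].

After assembling e^{tJ} and conjugating by P, we get:

e^{tA} =
  [exp(5*t), 0, 0]
  [3*t*exp(5*t), 2*t*exp(5*t) + exp(5*t), -t*exp(5*t)]
  [6*t*exp(5*t), 4*t*exp(5*t), -2*t*exp(5*t) + exp(5*t)]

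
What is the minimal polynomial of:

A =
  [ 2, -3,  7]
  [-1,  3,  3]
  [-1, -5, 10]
x^3 - 15*x^2 + 75*x - 125

The characteristic polynomial is χ_A(x) = (x - 5)^3, so the eigenvalues are known. The minimal polynomial is
  m_A(x) = Π_λ (x − λ)^{k_λ}
where k_λ is the size of the *largest* Jordan block for λ (equivalently, the smallest k with (A − λI)^k v = 0 for every generalised eigenvector v of λ).

  λ = 5: largest Jordan block has size 3, contributing (x − 5)^3

So m_A(x) = (x - 5)^3 = x^3 - 15*x^2 + 75*x - 125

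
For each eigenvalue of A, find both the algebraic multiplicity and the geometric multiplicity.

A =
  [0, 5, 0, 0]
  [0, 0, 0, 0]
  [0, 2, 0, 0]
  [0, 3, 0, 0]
λ = 0: alg = 4, geom = 3

Step 1 — factor the characteristic polynomial to read off the algebraic multiplicities:
  χ_A(x) = x^4

Step 2 — compute geometric multiplicities via the rank-nullity identity g(λ) = n − rank(A − λI):
  rank(A − (0)·I) = 1, so dim ker(A − (0)·I) = n − 1 = 3

Summary:
  λ = 0: algebraic multiplicity = 4, geometric multiplicity = 3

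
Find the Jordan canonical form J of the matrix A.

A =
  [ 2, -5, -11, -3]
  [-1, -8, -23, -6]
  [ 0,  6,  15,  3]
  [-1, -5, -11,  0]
J_1(0) ⊕ J_2(3) ⊕ J_1(3)

The characteristic polynomial is
  det(x·I − A) = x^4 - 9*x^3 + 27*x^2 - 27*x = x*(x - 3)^3

Eigenvalues and multiplicities (the geometric multiplicity of λ is n − rank(A − λI), which equals the number of Jordan blocks for λ):
  λ = 0: algebraic multiplicity = 1, geometric multiplicity = 1
  λ = 3: algebraic multiplicity = 3, geometric multiplicity = 2

Determining the block sizes for each eigenvalue:
  λ = 0: one block (gm = 1), so the single block has size am = 1 → block sizes [1]
  λ = 3: 2 blocks summing to 3 forces exactly one block of size 2 and the rest size 1 → block sizes [2, 1]

Assembling the blocks gives a Jordan form
J =
  [0, 0, 0, 0]
  [0, 3, 1, 0]
  [0, 0, 3, 0]
  [0, 0, 0, 3]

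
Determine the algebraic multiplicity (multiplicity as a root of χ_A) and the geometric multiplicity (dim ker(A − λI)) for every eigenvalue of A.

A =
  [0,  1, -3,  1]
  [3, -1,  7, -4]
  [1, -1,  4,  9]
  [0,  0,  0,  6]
λ = 1: alg = 3, geom = 1; λ = 6: alg = 1, geom = 1

Step 1 — factor the characteristic polynomial to read off the algebraic multiplicities:
  χ_A(x) = (x - 6)*(x - 1)^3

Step 2 — compute geometric multiplicities via the rank-nullity identity g(λ) = n − rank(A − λI):
  rank(A − (1)·I) = 3, so dim ker(A − (1)·I) = n − 3 = 1
  rank(A − (6)·I) = 3, so dim ker(A − (6)·I) = n − 3 = 1

Summary:
  λ = 1: algebraic multiplicity = 3, geometric multiplicity = 1
  λ = 6: algebraic multiplicity = 1, geometric multiplicity = 1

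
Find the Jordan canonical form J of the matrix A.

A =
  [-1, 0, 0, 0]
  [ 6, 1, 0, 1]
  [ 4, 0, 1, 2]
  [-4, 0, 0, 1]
J_1(-1) ⊕ J_2(1) ⊕ J_1(1)

The characteristic polynomial is
  det(x·I − A) = x^4 - 2*x^3 + 2*x - 1 = (x - 1)^3*(x + 1)

Eigenvalues and multiplicities (the geometric multiplicity of λ is n − rank(A − λI), which equals the number of Jordan blocks for λ):
  λ = -1: algebraic multiplicity = 1, geometric multiplicity = 1
  λ = 1: algebraic multiplicity = 3, geometric multiplicity = 2

Determining the block sizes for each eigenvalue:
  λ = -1: one block (gm = 1), so the single block has size am = 1 → block sizes [1]
  λ = 1: 2 blocks summing to 3 forces exactly one block of size 2 and the rest size 1 → block sizes [2, 1]

Assembling the blocks gives a Jordan form
J =
  [-1, 0, 0, 0]
  [ 0, 1, 1, 0]
  [ 0, 0, 1, 0]
  [ 0, 0, 0, 1]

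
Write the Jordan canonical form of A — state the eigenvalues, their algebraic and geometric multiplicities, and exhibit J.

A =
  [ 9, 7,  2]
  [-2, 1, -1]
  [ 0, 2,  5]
J_3(5)

The characteristic polynomial is
  det(x·I − A) = x^3 - 15*x^2 + 75*x - 125 = (x - 5)^3

Eigenvalues and multiplicities (the geometric multiplicity of λ is n − rank(A − λI), which equals the number of Jordan blocks for λ):
  λ = 5: algebraic multiplicity = 3, geometric multiplicity = 1

Determining the block sizes for each eigenvalue:
  λ = 5: one block (gm = 1), so the single block has size am = 3 → block sizes [3]

Assembling the blocks gives a Jordan form
J =
  [5, 1, 0]
  [0, 5, 1]
  [0, 0, 5]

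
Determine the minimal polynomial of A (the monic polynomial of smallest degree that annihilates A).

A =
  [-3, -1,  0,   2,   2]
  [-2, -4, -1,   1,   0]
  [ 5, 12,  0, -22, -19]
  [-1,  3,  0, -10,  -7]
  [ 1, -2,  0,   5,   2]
x^3 + 9*x^2 + 27*x + 27

The characteristic polynomial is χ_A(x) = (x + 3)^5, so the eigenvalues are known. The minimal polynomial is
  m_A(x) = Π_λ (x − λ)^{k_λ}
where k_λ is the size of the *largest* Jordan block for λ (equivalently, the smallest k with (A − λI)^k v = 0 for every generalised eigenvector v of λ).

  λ = -3: largest Jordan block has size 3, contributing (x + 3)^3

So m_A(x) = (x + 3)^3 = x^3 + 9*x^2 + 27*x + 27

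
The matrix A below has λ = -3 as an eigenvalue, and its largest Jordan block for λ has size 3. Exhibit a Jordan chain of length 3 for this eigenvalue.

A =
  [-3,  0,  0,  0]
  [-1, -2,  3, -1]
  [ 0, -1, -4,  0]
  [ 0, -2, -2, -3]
A Jordan chain for λ = -3 of length 3:
v_1 = (0, -1, 1, 2)ᵀ
v_2 = (0, -1, 0, 0)ᵀ
v_3 = (1, 0, 0, 0)ᵀ

Let N = A − (-3)·I. We want v_3 with N^3 v_3 = 0 but N^2 v_3 ≠ 0; then v_{j-1} := N · v_j for j = 3, …, 2.

Pick v_3 = (1, 0, 0, 0)ᵀ.
Then v_2 = N · v_3 = (0, -1, 0, 0)ᵀ.
Then v_1 = N · v_2 = (0, -1, 1, 2)ᵀ.

Sanity check: (A − (-3)·I) v_1 = (0, 0, 0, 0)ᵀ = 0. ✓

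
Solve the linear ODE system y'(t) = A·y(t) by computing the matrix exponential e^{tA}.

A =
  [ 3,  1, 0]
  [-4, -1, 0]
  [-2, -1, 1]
e^{tA} =
  [2*t*exp(t) + exp(t), t*exp(t), 0]
  [-4*t*exp(t), -2*t*exp(t) + exp(t), 0]
  [-2*t*exp(t), -t*exp(t), exp(t)]

Strategy: write A = P · J · P⁻¹ where J is a Jordan canonical form, so e^{tA} = P · e^{tJ} · P⁻¹, and e^{tJ} can be computed block-by-block.

A has Jordan form
J =
  [1, 1, 0]
  [0, 1, 0]
  [0, 0, 1]
(up to reordering of blocks).

Per-block formulas:
  For a 1×1 block at λ = 1: exp(t · [1]) = [e^(1t)].
  For a 2×2 Jordan block J_2(1): exp(t · J_2(1)) = e^(1t)·(I + t·N), where N is the 2×2 nilpotent shift.

After assembling e^{tJ} and conjugating by P, we get:

e^{tA} =
  [2*t*exp(t) + exp(t), t*exp(t), 0]
  [-4*t*exp(t), -2*t*exp(t) + exp(t), 0]
  [-2*t*exp(t), -t*exp(t), exp(t)]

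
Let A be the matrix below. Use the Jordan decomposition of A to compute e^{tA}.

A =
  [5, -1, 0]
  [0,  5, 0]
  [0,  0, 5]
e^{tA} =
  [exp(5*t), -t*exp(5*t), 0]
  [0, exp(5*t), 0]
  [0, 0, exp(5*t)]

Strategy: write A = P · J · P⁻¹ where J is a Jordan canonical form, so e^{tA} = P · e^{tJ} · P⁻¹, and e^{tJ} can be computed block-by-block.

A has Jordan form
J =
  [5, 1, 0]
  [0, 5, 0]
  [0, 0, 5]
(up to reordering of blocks).

Per-block formulas:
  For a 2×2 Jordan block J_2(5): exp(t · J_2(5)) = e^(5t)·(I + t·N), where N is the 2×2 nilpotent shift.
  For a 1×1 block at λ = 5: exp(t · [5]) = [e^(5t)].

After assembling e^{tJ} and conjugating by P, we get:

e^{tA} =
  [exp(5*t), -t*exp(5*t), 0]
  [0, exp(5*t), 0]
  [0, 0, exp(5*t)]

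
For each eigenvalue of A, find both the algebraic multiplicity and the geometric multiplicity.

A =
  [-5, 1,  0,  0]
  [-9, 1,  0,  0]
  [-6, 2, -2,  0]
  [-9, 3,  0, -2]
λ = -2: alg = 4, geom = 3

Step 1 — factor the characteristic polynomial to read off the algebraic multiplicities:
  χ_A(x) = (x + 2)^4

Step 2 — compute geometric multiplicities via the rank-nullity identity g(λ) = n − rank(A − λI):
  rank(A − (-2)·I) = 1, so dim ker(A − (-2)·I) = n − 1 = 3

Summary:
  λ = -2: algebraic multiplicity = 4, geometric multiplicity = 3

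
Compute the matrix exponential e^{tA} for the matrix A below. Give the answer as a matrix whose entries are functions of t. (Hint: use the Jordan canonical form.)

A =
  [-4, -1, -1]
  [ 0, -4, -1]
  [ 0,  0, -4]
e^{tA} =
  [exp(-4*t), -t*exp(-4*t), t^2*exp(-4*t)/2 - t*exp(-4*t)]
  [0, exp(-4*t), -t*exp(-4*t)]
  [0, 0, exp(-4*t)]

Strategy: write A = P · J · P⁻¹ where J is a Jordan canonical form, so e^{tA} = P · e^{tJ} · P⁻¹, and e^{tJ} can be computed block-by-block.

A has Jordan form
J =
  [-4,  1,  0]
  [ 0, -4,  1]
  [ 0,  0, -4]
(up to reordering of blocks).

Per-block formulas:
  For a 3×3 Jordan block J_3(-4): exp(t · J_3(-4)) = e^(-4t)·(I + t·N + (t^2/2)·N^2), where N is the 3×3 nilpotent shift.

After assembling e^{tJ} and conjugating by P, we get:

e^{tA} =
  [exp(-4*t), -t*exp(-4*t), t^2*exp(-4*t)/2 - t*exp(-4*t)]
  [0, exp(-4*t), -t*exp(-4*t)]
  [0, 0, exp(-4*t)]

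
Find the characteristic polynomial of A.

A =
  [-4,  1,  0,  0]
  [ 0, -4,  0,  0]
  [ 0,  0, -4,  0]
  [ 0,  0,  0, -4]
x^4 + 16*x^3 + 96*x^2 + 256*x + 256

Expanding det(x·I − A) (e.g. by cofactor expansion or by noting that A is similar to its Jordan form J, which has the same characteristic polynomial as A) gives
  χ_A(x) = x^4 + 16*x^3 + 96*x^2 + 256*x + 256
which factors as (x + 4)^4. The eigenvalues (with algebraic multiplicities) are λ = -4 with multiplicity 4.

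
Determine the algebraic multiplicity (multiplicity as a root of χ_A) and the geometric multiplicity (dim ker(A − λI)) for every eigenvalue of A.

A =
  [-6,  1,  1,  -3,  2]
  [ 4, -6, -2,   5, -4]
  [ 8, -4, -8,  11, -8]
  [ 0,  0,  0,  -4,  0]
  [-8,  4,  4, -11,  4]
λ = -4: alg = 5, geom = 3

Step 1 — factor the characteristic polynomial to read off the algebraic multiplicities:
  χ_A(x) = (x + 4)^5

Step 2 — compute geometric multiplicities via the rank-nullity identity g(λ) = n − rank(A − λI):
  rank(A − (-4)·I) = 2, so dim ker(A − (-4)·I) = n − 2 = 3

Summary:
  λ = -4: algebraic multiplicity = 5, geometric multiplicity = 3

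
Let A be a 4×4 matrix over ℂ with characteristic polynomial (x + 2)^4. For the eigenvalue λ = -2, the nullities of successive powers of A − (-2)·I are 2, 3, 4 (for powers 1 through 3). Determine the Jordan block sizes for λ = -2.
Block sizes for λ = -2: [3, 1]

From the dimensions of kernels of powers, the number of Jordan blocks of size at least j is d_j − d_{j−1} where d_j = dim ker(N^j) (with d_0 = 0). Computing the differences gives [2, 1, 1].
The number of blocks of size exactly k is (#blocks of size ≥ k) − (#blocks of size ≥ k + 1), so the partition is: 1 block(s) of size 1, 1 block(s) of size 3.
In nonincreasing order the block sizes are [3, 1].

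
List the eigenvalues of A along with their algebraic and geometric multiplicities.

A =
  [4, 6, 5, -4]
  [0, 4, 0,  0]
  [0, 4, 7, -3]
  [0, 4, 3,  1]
λ = 4: alg = 4, geom = 2

Step 1 — factor the characteristic polynomial to read off the algebraic multiplicities:
  χ_A(x) = (x - 4)^4

Step 2 — compute geometric multiplicities via the rank-nullity identity g(λ) = n − rank(A − λI):
  rank(A − (4)·I) = 2, so dim ker(A − (4)·I) = n − 2 = 2

Summary:
  λ = 4: algebraic multiplicity = 4, geometric multiplicity = 2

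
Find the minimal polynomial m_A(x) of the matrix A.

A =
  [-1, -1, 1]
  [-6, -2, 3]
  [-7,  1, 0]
x^3 + 3*x^2 - 4

The characteristic polynomial is χ_A(x) = (x - 1)*(x + 2)^2, so the eigenvalues are known. The minimal polynomial is
  m_A(x) = Π_λ (x − λ)^{k_λ}
where k_λ is the size of the *largest* Jordan block for λ (equivalently, the smallest k with (A − λI)^k v = 0 for every generalised eigenvector v of λ).

  λ = -2: largest Jordan block has size 2, contributing (x + 2)^2
  λ = 1: largest Jordan block has size 1, contributing (x − 1)

So m_A(x) = (x - 1)*(x + 2)^2 = x^3 + 3*x^2 - 4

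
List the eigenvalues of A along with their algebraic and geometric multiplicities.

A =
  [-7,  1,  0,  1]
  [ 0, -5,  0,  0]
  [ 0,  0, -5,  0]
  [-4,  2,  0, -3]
λ = -5: alg = 4, geom = 3

Step 1 — factor the characteristic polynomial to read off the algebraic multiplicities:
  χ_A(x) = (x + 5)^4

Step 2 — compute geometric multiplicities via the rank-nullity identity g(λ) = n − rank(A − λI):
  rank(A − (-5)·I) = 1, so dim ker(A − (-5)·I) = n − 1 = 3

Summary:
  λ = -5: algebraic multiplicity = 4, geometric multiplicity = 3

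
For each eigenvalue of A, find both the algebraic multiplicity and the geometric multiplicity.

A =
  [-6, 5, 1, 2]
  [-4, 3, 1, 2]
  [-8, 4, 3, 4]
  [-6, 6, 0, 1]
λ = -2: alg = 1, geom = 1; λ = 1: alg = 3, geom = 2

Step 1 — factor the characteristic polynomial to read off the algebraic multiplicities:
  χ_A(x) = (x - 1)^3*(x + 2)

Step 2 — compute geometric multiplicities via the rank-nullity identity g(λ) = n − rank(A − λI):
  rank(A − (-2)·I) = 3, so dim ker(A − (-2)·I) = n − 3 = 1
  rank(A − (1)·I) = 2, so dim ker(A − (1)·I) = n − 2 = 2

Summary:
  λ = -2: algebraic multiplicity = 1, geometric multiplicity = 1
  λ = 1: algebraic multiplicity = 3, geometric multiplicity = 2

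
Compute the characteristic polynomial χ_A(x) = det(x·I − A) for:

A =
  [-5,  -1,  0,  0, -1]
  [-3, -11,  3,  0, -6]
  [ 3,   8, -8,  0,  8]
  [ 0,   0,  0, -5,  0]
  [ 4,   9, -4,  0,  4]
x^5 + 25*x^4 + 250*x^3 + 1250*x^2 + 3125*x + 3125

Expanding det(x·I − A) (e.g. by cofactor expansion or by noting that A is similar to its Jordan form J, which has the same characteristic polynomial as A) gives
  χ_A(x) = x^5 + 25*x^4 + 250*x^3 + 1250*x^2 + 3125*x + 3125
which factors as (x + 5)^5. The eigenvalues (with algebraic multiplicities) are λ = -5 with multiplicity 5.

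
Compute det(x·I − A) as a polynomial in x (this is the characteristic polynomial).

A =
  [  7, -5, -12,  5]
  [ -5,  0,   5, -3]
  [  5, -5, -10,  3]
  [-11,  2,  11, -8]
x^4 + 11*x^3 + 42*x^2 + 68*x + 40

Expanding det(x·I − A) (e.g. by cofactor expansion or by noting that A is similar to its Jordan form J, which has the same characteristic polynomial as A) gives
  χ_A(x) = x^4 + 11*x^3 + 42*x^2 + 68*x + 40
which factors as (x + 2)^3*(x + 5). The eigenvalues (with algebraic multiplicities) are λ = -5 with multiplicity 1, λ = -2 with multiplicity 3.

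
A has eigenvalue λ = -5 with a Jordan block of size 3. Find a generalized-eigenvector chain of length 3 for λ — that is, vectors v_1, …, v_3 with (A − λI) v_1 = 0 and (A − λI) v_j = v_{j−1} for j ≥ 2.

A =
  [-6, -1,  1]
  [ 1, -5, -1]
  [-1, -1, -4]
A Jordan chain for λ = -5 of length 3:
v_1 = (-1, 0, -1)ᵀ
v_2 = (-1, 1, -1)ᵀ
v_3 = (1, 0, 0)ᵀ

Let N = A − (-5)·I. We want v_3 with N^3 v_3 = 0 but N^2 v_3 ≠ 0; then v_{j-1} := N · v_j for j = 3, …, 2.

Pick v_3 = (1, 0, 0)ᵀ.
Then v_2 = N · v_3 = (-1, 1, -1)ᵀ.
Then v_1 = N · v_2 = (-1, 0, -1)ᵀ.

Sanity check: (A − (-5)·I) v_1 = (0, 0, 0)ᵀ = 0. ✓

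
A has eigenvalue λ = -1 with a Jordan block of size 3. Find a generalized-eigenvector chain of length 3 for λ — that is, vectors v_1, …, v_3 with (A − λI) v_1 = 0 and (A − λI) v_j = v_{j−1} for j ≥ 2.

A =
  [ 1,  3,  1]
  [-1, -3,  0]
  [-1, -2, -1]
A Jordan chain for λ = -1 of length 3:
v_1 = (-2, 1, 1)ᵀ
v_2 = (3, -2, -2)ᵀ
v_3 = (0, 1, 0)ᵀ

Let N = A − (-1)·I. We want v_3 with N^3 v_3 = 0 but N^2 v_3 ≠ 0; then v_{j-1} := N · v_j for j = 3, …, 2.

Pick v_3 = (0, 1, 0)ᵀ.
Then v_2 = N · v_3 = (3, -2, -2)ᵀ.
Then v_1 = N · v_2 = (-2, 1, 1)ᵀ.

Sanity check: (A − (-1)·I) v_1 = (0, 0, 0)ᵀ = 0. ✓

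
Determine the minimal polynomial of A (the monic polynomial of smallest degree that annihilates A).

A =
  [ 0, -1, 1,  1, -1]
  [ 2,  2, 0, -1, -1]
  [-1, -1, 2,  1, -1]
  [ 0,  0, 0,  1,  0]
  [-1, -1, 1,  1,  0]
x^3 - 3*x^2 + 3*x - 1

The characteristic polynomial is χ_A(x) = (x - 1)^5, so the eigenvalues are known. The minimal polynomial is
  m_A(x) = Π_λ (x − λ)^{k_λ}
where k_λ is the size of the *largest* Jordan block for λ (equivalently, the smallest k with (A − λI)^k v = 0 for every generalised eigenvector v of λ).

  λ = 1: largest Jordan block has size 3, contributing (x − 1)^3

So m_A(x) = (x - 1)^3 = x^3 - 3*x^2 + 3*x - 1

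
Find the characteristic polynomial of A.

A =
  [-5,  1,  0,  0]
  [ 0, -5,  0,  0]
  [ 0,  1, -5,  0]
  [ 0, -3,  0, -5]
x^4 + 20*x^3 + 150*x^2 + 500*x + 625

Expanding det(x·I − A) (e.g. by cofactor expansion or by noting that A is similar to its Jordan form J, which has the same characteristic polynomial as A) gives
  χ_A(x) = x^4 + 20*x^3 + 150*x^2 + 500*x + 625
which factors as (x + 5)^4. The eigenvalues (with algebraic multiplicities) are λ = -5 with multiplicity 4.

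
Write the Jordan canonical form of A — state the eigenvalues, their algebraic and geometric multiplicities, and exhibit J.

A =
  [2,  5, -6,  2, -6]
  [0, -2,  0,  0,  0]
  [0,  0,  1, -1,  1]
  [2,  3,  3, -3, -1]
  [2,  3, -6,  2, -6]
J_2(-2) ⊕ J_2(-2) ⊕ J_1(0)

The characteristic polynomial is
  det(x·I − A) = x^5 + 8*x^4 + 24*x^3 + 32*x^2 + 16*x = x*(x + 2)^4

Eigenvalues and multiplicities (the geometric multiplicity of λ is n − rank(A − λI), which equals the number of Jordan blocks for λ):
  λ = -2: algebraic multiplicity = 4, geometric multiplicity = 2
  λ = 0: algebraic multiplicity = 1, geometric multiplicity = 1

Determining the block sizes for each eigenvalue:
  λ = -2: with am = 4 and gm = 2, the partition is not yet determined (e.g. several partitions of 4 into 2 parts exist). Let N = A − (-2)·I. Computing rank(N^1) = 3, rank(N^2) = 1; the number of blocks of size ≥ j is rank(N^{j−1}) − rank(N^j), giving [2, 2]. So we have 2 block(s) of size 2 → block sizes [2, 2]
  λ = 0: one block (gm = 1), so the single block has size am = 1 → block sizes [1]

Assembling the blocks gives a Jordan form
J =
  [-2,  1,  0,  0, 0]
  [ 0, -2,  0,  0, 0]
  [ 0,  0, -2,  1, 0]
  [ 0,  0,  0, -2, 0]
  [ 0,  0,  0,  0, 0]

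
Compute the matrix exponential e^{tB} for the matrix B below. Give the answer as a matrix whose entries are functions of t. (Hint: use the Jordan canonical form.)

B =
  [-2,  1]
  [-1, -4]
e^{tB} =
  [t*exp(-3*t) + exp(-3*t), t*exp(-3*t)]
  [-t*exp(-3*t), -t*exp(-3*t) + exp(-3*t)]

Strategy: write B = P · J · P⁻¹ where J is a Jordan canonical form, so e^{tB} = P · e^{tJ} · P⁻¹, and e^{tJ} can be computed block-by-block.

B has Jordan form
J =
  [-3,  1]
  [ 0, -3]
(up to reordering of blocks).

Per-block formulas:
  For a 2×2 Jordan block J_2(-3): exp(t · J_2(-3)) = e^(-3t)·(I + t·N), where N is the 2×2 nilpotent shift.

After assembling e^{tJ} and conjugating by P, we get:

e^{tB} =
  [t*exp(-3*t) + exp(-3*t), t*exp(-3*t)]
  [-t*exp(-3*t), -t*exp(-3*t) + exp(-3*t)]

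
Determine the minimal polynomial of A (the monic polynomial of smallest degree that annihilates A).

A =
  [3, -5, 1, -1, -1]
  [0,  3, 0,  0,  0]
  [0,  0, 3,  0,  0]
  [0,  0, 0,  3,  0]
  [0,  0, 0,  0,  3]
x^2 - 6*x + 9

The characteristic polynomial is χ_A(x) = (x - 3)^5, so the eigenvalues are known. The minimal polynomial is
  m_A(x) = Π_λ (x − λ)^{k_λ}
where k_λ is the size of the *largest* Jordan block for λ (equivalently, the smallest k with (A − λI)^k v = 0 for every generalised eigenvector v of λ).

  λ = 3: largest Jordan block has size 2, contributing (x − 3)^2

So m_A(x) = (x - 3)^2 = x^2 - 6*x + 9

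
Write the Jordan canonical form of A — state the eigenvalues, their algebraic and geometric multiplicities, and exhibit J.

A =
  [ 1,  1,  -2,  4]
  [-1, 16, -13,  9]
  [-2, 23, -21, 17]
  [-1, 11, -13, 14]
J_2(0) ⊕ J_2(5)

The characteristic polynomial is
  det(x·I − A) = x^4 - 10*x^3 + 25*x^2 = x^2*(x - 5)^2

Eigenvalues and multiplicities (the geometric multiplicity of λ is n − rank(A − λI), which equals the number of Jordan blocks for λ):
  λ = 0: algebraic multiplicity = 2, geometric multiplicity = 1
  λ = 5: algebraic multiplicity = 2, geometric multiplicity = 1

Determining the block sizes for each eigenvalue:
  λ = 0: one block (gm = 1), so the single block has size am = 2 → block sizes [2]
  λ = 5: one block (gm = 1), so the single block has size am = 2 → block sizes [2]

Assembling the blocks gives a Jordan form
J =
  [0, 1, 0, 0]
  [0, 0, 0, 0]
  [0, 0, 5, 1]
  [0, 0, 0, 5]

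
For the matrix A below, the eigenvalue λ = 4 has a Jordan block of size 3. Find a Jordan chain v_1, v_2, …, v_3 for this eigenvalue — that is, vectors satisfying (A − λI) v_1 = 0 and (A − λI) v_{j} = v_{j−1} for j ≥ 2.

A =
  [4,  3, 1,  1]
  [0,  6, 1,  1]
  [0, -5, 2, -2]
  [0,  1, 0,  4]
A Jordan chain for λ = 4 of length 3:
v_1 = (2, 0, -2, 2)ᵀ
v_2 = (3, 2, -5, 1)ᵀ
v_3 = (0, 1, 0, 0)ᵀ

Let N = A − (4)·I. We want v_3 with N^3 v_3 = 0 but N^2 v_3 ≠ 0; then v_{j-1} := N · v_j for j = 3, …, 2.

Pick v_3 = (0, 1, 0, 0)ᵀ.
Then v_2 = N · v_3 = (3, 2, -5, 1)ᵀ.
Then v_1 = N · v_2 = (2, 0, -2, 2)ᵀ.

Sanity check: (A − (4)·I) v_1 = (0, 0, 0, 0)ᵀ = 0. ✓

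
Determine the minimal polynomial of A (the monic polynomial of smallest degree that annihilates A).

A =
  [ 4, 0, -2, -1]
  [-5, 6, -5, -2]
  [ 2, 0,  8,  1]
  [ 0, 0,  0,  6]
x^2 - 12*x + 36

The characteristic polynomial is χ_A(x) = (x - 6)^4, so the eigenvalues are known. The minimal polynomial is
  m_A(x) = Π_λ (x − λ)^{k_λ}
where k_λ is the size of the *largest* Jordan block for λ (equivalently, the smallest k with (A − λI)^k v = 0 for every generalised eigenvector v of λ).

  λ = 6: largest Jordan block has size 2, contributing (x − 6)^2

So m_A(x) = (x - 6)^2 = x^2 - 12*x + 36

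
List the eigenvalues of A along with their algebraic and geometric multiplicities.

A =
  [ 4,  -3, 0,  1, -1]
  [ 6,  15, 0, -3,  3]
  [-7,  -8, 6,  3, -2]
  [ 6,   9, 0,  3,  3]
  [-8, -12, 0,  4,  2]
λ = 6: alg = 5, geom = 3

Step 1 — factor the characteristic polynomial to read off the algebraic multiplicities:
  χ_A(x) = (x - 6)^5

Step 2 — compute geometric multiplicities via the rank-nullity identity g(λ) = n − rank(A − λI):
  rank(A − (6)·I) = 2, so dim ker(A − (6)·I) = n − 2 = 3

Summary:
  λ = 6: algebraic multiplicity = 5, geometric multiplicity = 3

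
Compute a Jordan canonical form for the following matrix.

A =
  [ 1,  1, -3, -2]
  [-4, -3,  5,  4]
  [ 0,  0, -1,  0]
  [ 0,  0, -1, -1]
J_3(-1) ⊕ J_1(-1)

The characteristic polynomial is
  det(x·I − A) = x^4 + 4*x^3 + 6*x^2 + 4*x + 1 = (x + 1)^4

Eigenvalues and multiplicities (the geometric multiplicity of λ is n − rank(A − λI), which equals the number of Jordan blocks for λ):
  λ = -1: algebraic multiplicity = 4, geometric multiplicity = 2

Determining the block sizes for each eigenvalue:
  λ = -1: with am = 4 and gm = 2, the partition is not yet determined (e.g. several partitions of 4 into 2 parts exist). Let N = A − (-1)·I. Computing rank(N^1) = 2, rank(N^2) = 1, rank(N^3) = 0; the number of blocks of size ≥ j is rank(N^{j−1}) − rank(N^j), giving [2, 1, 1]. So we have 1 block(s) of size 3, 1 block(s) of size 1 → block sizes [3, 1]

Assembling the blocks gives a Jordan form
J =
  [-1,  1,  0,  0]
  [ 0, -1,  1,  0]
  [ 0,  0, -1,  0]
  [ 0,  0,  0, -1]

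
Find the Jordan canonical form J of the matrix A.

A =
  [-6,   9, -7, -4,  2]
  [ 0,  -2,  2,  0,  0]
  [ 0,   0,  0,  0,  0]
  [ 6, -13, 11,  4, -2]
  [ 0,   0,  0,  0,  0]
J_2(-2) ⊕ J_1(0) ⊕ J_1(0) ⊕ J_1(0)

The characteristic polynomial is
  det(x·I − A) = x^5 + 4*x^4 + 4*x^3 = x^3*(x + 2)^2

Eigenvalues and multiplicities (the geometric multiplicity of λ is n − rank(A − λI), which equals the number of Jordan blocks for λ):
  λ = -2: algebraic multiplicity = 2, geometric multiplicity = 1
  λ = 0: algebraic multiplicity = 3, geometric multiplicity = 3

Determining the block sizes for each eigenvalue:
  λ = -2: one block (gm = 1), so the single block has size am = 2 → block sizes [2]
  λ = 0: gm = am = 3, so every block has size 1 → block sizes [1, 1, 1]

Assembling the blocks gives a Jordan form
J =
  [-2,  1, 0, 0, 0]
  [ 0, -2, 0, 0, 0]
  [ 0,  0, 0, 0, 0]
  [ 0,  0, 0, 0, 0]
  [ 0,  0, 0, 0, 0]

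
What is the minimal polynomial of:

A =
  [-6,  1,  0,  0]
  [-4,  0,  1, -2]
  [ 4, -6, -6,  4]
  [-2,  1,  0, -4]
x^3 + 12*x^2 + 48*x + 64

The characteristic polynomial is χ_A(x) = (x + 4)^4, so the eigenvalues are known. The minimal polynomial is
  m_A(x) = Π_λ (x − λ)^{k_λ}
where k_λ is the size of the *largest* Jordan block for λ (equivalently, the smallest k with (A − λI)^k v = 0 for every generalised eigenvector v of λ).

  λ = -4: largest Jordan block has size 3, contributing (x + 4)^3

So m_A(x) = (x + 4)^3 = x^3 + 12*x^2 + 48*x + 64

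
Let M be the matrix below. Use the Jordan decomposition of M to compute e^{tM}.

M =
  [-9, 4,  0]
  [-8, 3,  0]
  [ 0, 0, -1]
e^{tM} =
  [-exp(-t) + 2*exp(-5*t), exp(-t) - exp(-5*t), 0]
  [-2*exp(-t) + 2*exp(-5*t), 2*exp(-t) - exp(-5*t), 0]
  [0, 0, exp(-t)]

Strategy: write M = P · J · P⁻¹ where J is a Jordan canonical form, so e^{tM} = P · e^{tJ} · P⁻¹, and e^{tJ} can be computed block-by-block.

M has Jordan form
J =
  [-5,  0,  0]
  [ 0, -1,  0]
  [ 0,  0, -1]
(up to reordering of blocks).

Per-block formulas:
  For a 1×1 block at λ = -5: exp(t · [-5]) = [e^(-5t)].
  For a 1×1 block at λ = -1: exp(t · [-1]) = [e^(-1t)].

After assembling e^{tJ} and conjugating by P, we get:

e^{tM} =
  [-exp(-t) + 2*exp(-5*t), exp(-t) - exp(-5*t), 0]
  [-2*exp(-t) + 2*exp(-5*t), 2*exp(-t) - exp(-5*t), 0]
  [0, 0, exp(-t)]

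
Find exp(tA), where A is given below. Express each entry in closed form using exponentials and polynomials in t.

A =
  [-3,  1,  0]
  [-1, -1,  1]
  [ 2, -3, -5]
e^{tA} =
  [-t^2*exp(-3*t)/2 + exp(-3*t), t^2*exp(-3*t) + t*exp(-3*t), t^2*exp(-3*t)/2]
  [-t*exp(-3*t), 2*t*exp(-3*t) + exp(-3*t), t*exp(-3*t)]
  [-t^2*exp(-3*t)/2 + 2*t*exp(-3*t), t^2*exp(-3*t) - 3*t*exp(-3*t), t^2*exp(-3*t)/2 - 2*t*exp(-3*t) + exp(-3*t)]

Strategy: write A = P · J · P⁻¹ where J is a Jordan canonical form, so e^{tA} = P · e^{tJ} · P⁻¹, and e^{tJ} can be computed block-by-block.

A has Jordan form
J =
  [-3,  1,  0]
  [ 0, -3,  1]
  [ 0,  0, -3]
(up to reordering of blocks).

Per-block formulas:
  For a 3×3 Jordan block J_3(-3): exp(t · J_3(-3)) = e^(-3t)·(I + t·N + (t^2/2)·N^2), where N is the 3×3 nilpotent shift.

After assembling e^{tJ} and conjugating by P, we get:

e^{tA} =
  [-t^2*exp(-3*t)/2 + exp(-3*t), t^2*exp(-3*t) + t*exp(-3*t), t^2*exp(-3*t)/2]
  [-t*exp(-3*t), 2*t*exp(-3*t) + exp(-3*t), t*exp(-3*t)]
  [-t^2*exp(-3*t)/2 + 2*t*exp(-3*t), t^2*exp(-3*t) - 3*t*exp(-3*t), t^2*exp(-3*t)/2 - 2*t*exp(-3*t) + exp(-3*t)]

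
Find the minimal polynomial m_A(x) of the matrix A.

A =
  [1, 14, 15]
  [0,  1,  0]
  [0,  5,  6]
x^3 - 8*x^2 + 13*x - 6

The characteristic polynomial is χ_A(x) = (x - 6)*(x - 1)^2, so the eigenvalues are known. The minimal polynomial is
  m_A(x) = Π_λ (x − λ)^{k_λ}
where k_λ is the size of the *largest* Jordan block for λ (equivalently, the smallest k with (A − λI)^k v = 0 for every generalised eigenvector v of λ).

  λ = 1: largest Jordan block has size 2, contributing (x − 1)^2
  λ = 6: largest Jordan block has size 1, contributing (x − 6)

So m_A(x) = (x - 6)*(x - 1)^2 = x^3 - 8*x^2 + 13*x - 6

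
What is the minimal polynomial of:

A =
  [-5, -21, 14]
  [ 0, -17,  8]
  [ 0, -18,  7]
x^2 + 10*x + 25

The characteristic polynomial is χ_A(x) = (x + 5)^3, so the eigenvalues are known. The minimal polynomial is
  m_A(x) = Π_λ (x − λ)^{k_λ}
where k_λ is the size of the *largest* Jordan block for λ (equivalently, the smallest k with (A − λI)^k v = 0 for every generalised eigenvector v of λ).

  λ = -5: largest Jordan block has size 2, contributing (x + 5)^2

So m_A(x) = (x + 5)^2 = x^2 + 10*x + 25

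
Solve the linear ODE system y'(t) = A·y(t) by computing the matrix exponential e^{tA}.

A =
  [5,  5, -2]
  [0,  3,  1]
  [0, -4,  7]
e^{tA} =
  [exp(5*t), -t^2*exp(5*t) + 5*t*exp(5*t), t^2*exp(5*t)/2 - 2*t*exp(5*t)]
  [0, -2*t*exp(5*t) + exp(5*t), t*exp(5*t)]
  [0, -4*t*exp(5*t), 2*t*exp(5*t) + exp(5*t)]

Strategy: write A = P · J · P⁻¹ where J is a Jordan canonical form, so e^{tA} = P · e^{tJ} · P⁻¹, and e^{tJ} can be computed block-by-block.

A has Jordan form
J =
  [5, 1, 0]
  [0, 5, 1]
  [0, 0, 5]
(up to reordering of blocks).

Per-block formulas:
  For a 3×3 Jordan block J_3(5): exp(t · J_3(5)) = e^(5t)·(I + t·N + (t^2/2)·N^2), where N is the 3×3 nilpotent shift.

After assembling e^{tJ} and conjugating by P, we get:

e^{tA} =
  [exp(5*t), -t^2*exp(5*t) + 5*t*exp(5*t), t^2*exp(5*t)/2 - 2*t*exp(5*t)]
  [0, -2*t*exp(5*t) + exp(5*t), t*exp(5*t)]
  [0, -4*t*exp(5*t), 2*t*exp(5*t) + exp(5*t)]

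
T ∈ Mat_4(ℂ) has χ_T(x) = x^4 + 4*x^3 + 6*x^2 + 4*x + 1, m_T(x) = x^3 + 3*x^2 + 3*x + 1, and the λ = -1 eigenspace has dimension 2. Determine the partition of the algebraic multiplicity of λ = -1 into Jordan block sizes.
Block sizes for λ = -1: [3, 1]

Step 1 — from the characteristic polynomial, algebraic multiplicity of λ = -1 is 4. From dim ker(T − (-1)·I) = 2, there are exactly 2 Jordan blocks for λ = -1.
Step 2 — from the minimal polynomial, the factor (x + 1)^3 tells us the largest block for λ = -1 has size 3.
Step 3 — with total size 4, 2 blocks, and largest block 3, the block sizes (in nonincreasing order) are [3, 1].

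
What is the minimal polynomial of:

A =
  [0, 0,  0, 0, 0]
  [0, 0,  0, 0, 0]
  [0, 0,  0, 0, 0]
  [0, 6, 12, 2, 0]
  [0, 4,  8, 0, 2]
x^2 - 2*x

The characteristic polynomial is χ_A(x) = x^3*(x - 2)^2, so the eigenvalues are known. The minimal polynomial is
  m_A(x) = Π_λ (x − λ)^{k_λ}
where k_λ is the size of the *largest* Jordan block for λ (equivalently, the smallest k with (A − λI)^k v = 0 for every generalised eigenvector v of λ).

  λ = 0: largest Jordan block has size 1, contributing (x − 0)
  λ = 2: largest Jordan block has size 1, contributing (x − 2)

So m_A(x) = x*(x - 2) = x^2 - 2*x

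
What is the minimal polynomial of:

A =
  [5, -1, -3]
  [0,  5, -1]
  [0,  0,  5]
x^3 - 15*x^2 + 75*x - 125

The characteristic polynomial is χ_A(x) = (x - 5)^3, so the eigenvalues are known. The minimal polynomial is
  m_A(x) = Π_λ (x − λ)^{k_λ}
where k_λ is the size of the *largest* Jordan block for λ (equivalently, the smallest k with (A − λI)^k v = 0 for every generalised eigenvector v of λ).

  λ = 5: largest Jordan block has size 3, contributing (x − 5)^3

So m_A(x) = (x - 5)^3 = x^3 - 15*x^2 + 75*x - 125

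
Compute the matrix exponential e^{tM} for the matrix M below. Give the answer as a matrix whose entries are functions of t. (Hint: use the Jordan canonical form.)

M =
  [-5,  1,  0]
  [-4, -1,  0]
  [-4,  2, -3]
e^{tM} =
  [-2*t*exp(-3*t) + exp(-3*t), t*exp(-3*t), 0]
  [-4*t*exp(-3*t), 2*t*exp(-3*t) + exp(-3*t), 0]
  [-4*t*exp(-3*t), 2*t*exp(-3*t), exp(-3*t)]

Strategy: write M = P · J · P⁻¹ where J is a Jordan canonical form, so e^{tM} = P · e^{tJ} · P⁻¹, and e^{tJ} can be computed block-by-block.

M has Jordan form
J =
  [-3,  1,  0]
  [ 0, -3,  0]
  [ 0,  0, -3]
(up to reordering of blocks).

Per-block formulas:
  For a 1×1 block at λ = -3: exp(t · [-3]) = [e^(-3t)].
  For a 2×2 Jordan block J_2(-3): exp(t · J_2(-3)) = e^(-3t)·(I + t·N), where N is the 2×2 nilpotent shift.

After assembling e^{tJ} and conjugating by P, we get:

e^{tM} =
  [-2*t*exp(-3*t) + exp(-3*t), t*exp(-3*t), 0]
  [-4*t*exp(-3*t), 2*t*exp(-3*t) + exp(-3*t), 0]
  [-4*t*exp(-3*t), 2*t*exp(-3*t), exp(-3*t)]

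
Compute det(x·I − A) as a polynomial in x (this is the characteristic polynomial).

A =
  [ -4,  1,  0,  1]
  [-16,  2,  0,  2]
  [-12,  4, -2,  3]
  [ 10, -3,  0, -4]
x^4 + 8*x^3 + 24*x^2 + 32*x + 16

Expanding det(x·I − A) (e.g. by cofactor expansion or by noting that A is similar to its Jordan form J, which has the same characteristic polynomial as A) gives
  χ_A(x) = x^4 + 8*x^3 + 24*x^2 + 32*x + 16
which factors as (x + 2)^4. The eigenvalues (with algebraic multiplicities) are λ = -2 with multiplicity 4.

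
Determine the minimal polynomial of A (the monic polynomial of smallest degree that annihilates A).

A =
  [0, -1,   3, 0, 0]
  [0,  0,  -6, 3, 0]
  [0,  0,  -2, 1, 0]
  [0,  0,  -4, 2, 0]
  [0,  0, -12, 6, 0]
x^2

The characteristic polynomial is χ_A(x) = x^5, so the eigenvalues are known. The minimal polynomial is
  m_A(x) = Π_λ (x − λ)^{k_λ}
where k_λ is the size of the *largest* Jordan block for λ (equivalently, the smallest k with (A − λI)^k v = 0 for every generalised eigenvector v of λ).

  λ = 0: largest Jordan block has size 2, contributing (x − 0)^2

So m_A(x) = x^2 = x^2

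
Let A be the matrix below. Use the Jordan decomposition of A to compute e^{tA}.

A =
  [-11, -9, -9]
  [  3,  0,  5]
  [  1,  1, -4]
e^{tA} =
  [-6*t*exp(-5*t) + exp(-5*t), -9*t*exp(-5*t), -9*t*exp(-5*t)]
  [t^2*exp(-5*t) + 3*t*exp(-5*t), 3*t^2*exp(-5*t)/2 + 5*t*exp(-5*t) + exp(-5*t), 3*t^2*exp(-5*t)/2 + 5*t*exp(-5*t)]
  [-t^2*exp(-5*t) + t*exp(-5*t), -3*t^2*exp(-5*t)/2 + t*exp(-5*t), -3*t^2*exp(-5*t)/2 + t*exp(-5*t) + exp(-5*t)]

Strategy: write A = P · J · P⁻¹ where J is a Jordan canonical form, so e^{tA} = P · e^{tJ} · P⁻¹, and e^{tJ} can be computed block-by-block.

A has Jordan form
J =
  [-5,  1,  0]
  [ 0, -5,  1]
  [ 0,  0, -5]
(up to reordering of blocks).

Per-block formulas:
  For a 3×3 Jordan block J_3(-5): exp(t · J_3(-5)) = e^(-5t)·(I + t·N + (t^2/2)·N^2), where N is the 3×3 nilpotent shift.

After assembling e^{tJ} and conjugating by P, we get:

e^{tA} =
  [-6*t*exp(-5*t) + exp(-5*t), -9*t*exp(-5*t), -9*t*exp(-5*t)]
  [t^2*exp(-5*t) + 3*t*exp(-5*t), 3*t^2*exp(-5*t)/2 + 5*t*exp(-5*t) + exp(-5*t), 3*t^2*exp(-5*t)/2 + 5*t*exp(-5*t)]
  [-t^2*exp(-5*t) + t*exp(-5*t), -3*t^2*exp(-5*t)/2 + t*exp(-5*t), -3*t^2*exp(-5*t)/2 + t*exp(-5*t) + exp(-5*t)]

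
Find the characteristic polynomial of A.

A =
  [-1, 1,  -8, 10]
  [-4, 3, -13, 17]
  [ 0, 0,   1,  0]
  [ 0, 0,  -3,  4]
x^4 - 7*x^3 + 15*x^2 - 13*x + 4

Expanding det(x·I − A) (e.g. by cofactor expansion or by noting that A is similar to its Jordan form J, which has the same characteristic polynomial as A) gives
  χ_A(x) = x^4 - 7*x^3 + 15*x^2 - 13*x + 4
which factors as (x - 4)*(x - 1)^3. The eigenvalues (with algebraic multiplicities) are λ = 1 with multiplicity 3, λ = 4 with multiplicity 1.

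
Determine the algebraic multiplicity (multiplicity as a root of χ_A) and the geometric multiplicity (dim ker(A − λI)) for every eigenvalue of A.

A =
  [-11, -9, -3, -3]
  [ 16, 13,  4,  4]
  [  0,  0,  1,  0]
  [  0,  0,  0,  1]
λ = 1: alg = 4, geom = 3

Step 1 — factor the characteristic polynomial to read off the algebraic multiplicities:
  χ_A(x) = (x - 1)^4

Step 2 — compute geometric multiplicities via the rank-nullity identity g(λ) = n − rank(A − λI):
  rank(A − (1)·I) = 1, so dim ker(A − (1)·I) = n − 1 = 3

Summary:
  λ = 1: algebraic multiplicity = 4, geometric multiplicity = 3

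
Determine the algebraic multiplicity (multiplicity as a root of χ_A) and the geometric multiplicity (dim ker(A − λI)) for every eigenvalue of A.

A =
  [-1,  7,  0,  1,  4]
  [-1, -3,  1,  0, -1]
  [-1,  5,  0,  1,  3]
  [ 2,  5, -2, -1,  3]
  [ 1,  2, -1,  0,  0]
λ = -1: alg = 5, geom = 2

Step 1 — factor the characteristic polynomial to read off the algebraic multiplicities:
  χ_A(x) = (x + 1)^5

Step 2 — compute geometric multiplicities via the rank-nullity identity g(λ) = n − rank(A − λI):
  rank(A − (-1)·I) = 3, so dim ker(A − (-1)·I) = n − 3 = 2

Summary:
  λ = -1: algebraic multiplicity = 5, geometric multiplicity = 2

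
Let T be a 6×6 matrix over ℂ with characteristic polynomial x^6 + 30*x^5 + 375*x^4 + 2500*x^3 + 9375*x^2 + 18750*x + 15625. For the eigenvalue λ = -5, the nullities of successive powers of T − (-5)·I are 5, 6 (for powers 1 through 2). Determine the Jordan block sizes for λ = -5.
Block sizes for λ = -5: [2, 1, 1, 1, 1]

From the dimensions of kernels of powers, the number of Jordan blocks of size at least j is d_j − d_{j−1} where d_j = dim ker(N^j) (with d_0 = 0). Computing the differences gives [5, 1].
The number of blocks of size exactly k is (#blocks of size ≥ k) − (#blocks of size ≥ k + 1), so the partition is: 4 block(s) of size 1, 1 block(s) of size 2.
In nonincreasing order the block sizes are [2, 1, 1, 1, 1].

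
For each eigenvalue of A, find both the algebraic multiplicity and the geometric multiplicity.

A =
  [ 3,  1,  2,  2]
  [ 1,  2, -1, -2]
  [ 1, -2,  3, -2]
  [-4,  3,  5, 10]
λ = 4: alg = 3, geom = 1; λ = 6: alg = 1, geom = 1

Step 1 — factor the characteristic polynomial to read off the algebraic multiplicities:
  χ_A(x) = (x - 6)*(x - 4)^3

Step 2 — compute geometric multiplicities via the rank-nullity identity g(λ) = n − rank(A − λI):
  rank(A − (4)·I) = 3, so dim ker(A − (4)·I) = n − 3 = 1
  rank(A − (6)·I) = 3, so dim ker(A − (6)·I) = n − 3 = 1

Summary:
  λ = 4: algebraic multiplicity = 3, geometric multiplicity = 1
  λ = 6: algebraic multiplicity = 1, geometric multiplicity = 1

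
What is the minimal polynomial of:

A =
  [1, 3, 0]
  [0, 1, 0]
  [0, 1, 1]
x^2 - 2*x + 1

The characteristic polynomial is χ_A(x) = (x - 1)^3, so the eigenvalues are known. The minimal polynomial is
  m_A(x) = Π_λ (x − λ)^{k_λ}
where k_λ is the size of the *largest* Jordan block for λ (equivalently, the smallest k with (A − λI)^k v = 0 for every generalised eigenvector v of λ).

  λ = 1: largest Jordan block has size 2, contributing (x − 1)^2

So m_A(x) = (x - 1)^2 = x^2 - 2*x + 1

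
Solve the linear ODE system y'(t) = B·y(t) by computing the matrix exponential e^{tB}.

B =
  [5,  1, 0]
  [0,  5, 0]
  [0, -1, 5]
e^{tB} =
  [exp(5*t), t*exp(5*t), 0]
  [0, exp(5*t), 0]
  [0, -t*exp(5*t), exp(5*t)]

Strategy: write B = P · J · P⁻¹ where J is a Jordan canonical form, so e^{tB} = P · e^{tJ} · P⁻¹, and e^{tJ} can be computed block-by-block.

B has Jordan form
J =
  [5, 1, 0]
  [0, 5, 0]
  [0, 0, 5]
(up to reordering of blocks).

Per-block formulas:
  For a 2×2 Jordan block J_2(5): exp(t · J_2(5)) = e^(5t)·(I + t·N), where N is the 2×2 nilpotent shift.
  For a 1×1 block at λ = 5: exp(t · [5]) = [e^(5t)].

After assembling e^{tJ} and conjugating by P, we get:

e^{tB} =
  [exp(5*t), t*exp(5*t), 0]
  [0, exp(5*t), 0]
  [0, -t*exp(5*t), exp(5*t)]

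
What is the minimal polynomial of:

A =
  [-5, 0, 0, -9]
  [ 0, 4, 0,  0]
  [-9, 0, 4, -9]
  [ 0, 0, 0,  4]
x^2 + x - 20

The characteristic polynomial is χ_A(x) = (x - 4)^3*(x + 5), so the eigenvalues are known. The minimal polynomial is
  m_A(x) = Π_λ (x − λ)^{k_λ}
where k_λ is the size of the *largest* Jordan block for λ (equivalently, the smallest k with (A − λI)^k v = 0 for every generalised eigenvector v of λ).

  λ = -5: largest Jordan block has size 1, contributing (x + 5)
  λ = 4: largest Jordan block has size 1, contributing (x − 4)

So m_A(x) = (x - 4)*(x + 5) = x^2 + x - 20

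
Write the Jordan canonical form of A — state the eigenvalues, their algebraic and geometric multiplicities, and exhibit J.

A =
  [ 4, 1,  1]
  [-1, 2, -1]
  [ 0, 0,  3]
J_2(3) ⊕ J_1(3)

The characteristic polynomial is
  det(x·I − A) = x^3 - 9*x^2 + 27*x - 27 = (x - 3)^3

Eigenvalues and multiplicities (the geometric multiplicity of λ is n − rank(A − λI), which equals the number of Jordan blocks for λ):
  λ = 3: algebraic multiplicity = 3, geometric multiplicity = 2

Determining the block sizes for each eigenvalue:
  λ = 3: 2 blocks summing to 3 forces exactly one block of size 2 and the rest size 1 → block sizes [2, 1]

Assembling the blocks gives a Jordan form
J =
  [3, 1, 0]
  [0, 3, 0]
  [0, 0, 3]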